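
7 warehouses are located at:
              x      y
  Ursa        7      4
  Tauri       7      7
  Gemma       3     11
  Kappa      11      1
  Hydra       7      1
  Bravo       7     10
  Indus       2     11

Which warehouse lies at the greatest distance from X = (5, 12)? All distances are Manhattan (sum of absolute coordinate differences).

Kappa

d(X, Ursa) = |5−7| + |12−4| = 2 + 8 = 10
d(X, Tauri) = |5−7| + |12−7| = 2 + 5 = 7
d(X, Gemma) = |5−3| + |12−11| = 2 + 1 = 3
d(X, Kappa) = |5−11| + |12−1| = 6 + 11 = 17
d(X, Hydra) = |5−7| + |12−1| = 2 + 11 = 13
d(X, Bravo) = |5−7| + |12−10| = 2 + 2 = 4
d(X, Indus) = |5−2| + |12−11| = 3 + 1 = 4
The largest is to Kappa.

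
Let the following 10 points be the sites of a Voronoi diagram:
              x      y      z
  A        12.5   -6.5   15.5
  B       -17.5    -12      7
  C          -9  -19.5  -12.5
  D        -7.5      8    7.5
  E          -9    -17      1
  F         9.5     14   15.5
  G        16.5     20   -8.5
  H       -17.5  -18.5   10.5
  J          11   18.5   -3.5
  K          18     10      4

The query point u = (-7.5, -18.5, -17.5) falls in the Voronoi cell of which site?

Compare squared distances (the ordering matches that of the actual distances):
|uA|² = (-7.5−12.5)² + (-18.5−(-6.5))² + (-17.5−15.5)² = 400 + 144 + 1089 = 1633
|uB|² = (-7.5−(-17.5))² + (-18.5−(-12))² + (-17.5−7)² = 100 + 42.25 + 600.25 = 742.5
|uC|² = (-7.5−(-9))² + (-18.5−(-19.5))² + (-17.5−(-12.5))² = 2.25 + 1 + 25 = 28.25
|uD|² = (-7.5−(-7.5))² + (-18.5−8)² + (-17.5−7.5)² = 0 + 702.25 + 625 = 1327.25
|uE|² = (-7.5−(-9))² + (-18.5−(-17))² + (-17.5−1)² = 2.25 + 2.25 + 342.25 = 346.75
|uF|² = (-7.5−9.5)² + (-18.5−14)² + (-17.5−15.5)² = 289 + 1056.25 + 1089 = 2434.25
|uG|² = (-7.5−16.5)² + (-18.5−20)² + (-17.5−(-8.5))² = 576 + 1482.25 + 81 = 2139.25
|uH|² = (-7.5−(-17.5))² + (-18.5−(-18.5))² + (-17.5−10.5)² = 100 + 0 + 784 = 884
|uJ|² = (-7.5−11)² + (-18.5−18.5)² + (-17.5−(-3.5))² = 342.25 + 1369 + 196 = 1907.25
|uK|² = (-7.5−18)² + (-18.5−10)² + (-17.5−4)² = 650.25 + 812.25 + 462.25 = 1924.75
Minimum is at C.

C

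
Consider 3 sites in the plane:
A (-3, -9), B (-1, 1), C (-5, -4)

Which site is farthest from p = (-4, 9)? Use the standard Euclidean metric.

Compare squared distances (the ordering matches that of the actual distances):
|pA|² = (-4−(-3))² + (9−(-9))² = 1 + 324 = 325
|pB|² = (-4−(-1))² + (9−1)² = 9 + 64 = 73
|pC|² = (-4−(-5))² + (9−(-4))² = 1 + 169 = 170
The largest is to A.

A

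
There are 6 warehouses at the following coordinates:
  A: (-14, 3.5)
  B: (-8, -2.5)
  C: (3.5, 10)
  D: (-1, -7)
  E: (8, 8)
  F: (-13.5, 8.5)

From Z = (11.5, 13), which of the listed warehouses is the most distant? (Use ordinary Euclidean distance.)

Squared Euclidean distances:
|ZA|² = 650.25 + 90.25 = 740.5
|ZB|² = 380.25 + 240.25 = 620.5
|ZC|² = 64 + 9 = 73
|ZD|² = 156.25 + 400 = 556.25
|ZE|² = 12.25 + 25 = 37.25
|ZF|² = 625 + 20.25 = 645.25
The largest is to A.

A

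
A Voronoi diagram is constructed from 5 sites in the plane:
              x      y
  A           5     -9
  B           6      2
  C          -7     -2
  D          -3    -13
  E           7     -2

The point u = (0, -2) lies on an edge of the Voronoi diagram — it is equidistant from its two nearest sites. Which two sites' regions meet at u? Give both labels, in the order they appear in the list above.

Squared distances from u to each site:
|uA|² = (0−5)² + (-2−(-9))² = 25 + 49 = 74
|uB|² = (0−6)² + (-2−2)² = 36 + 16 = 52
|uC|² = (0−(-7))² + (-2−(-2))² = 49 + 0 = 49
|uD|² = (0−(-3))² + (-2−(-13))² = 9 + 121 = 130
|uE|² = (0−7)² + (-2−(-2))² = 49 + 0 = 49
u is equidistant from C and E (both at squared distance 49), and every other site is strictly farther — so u lies on the C–E Voronoi edge.

C and E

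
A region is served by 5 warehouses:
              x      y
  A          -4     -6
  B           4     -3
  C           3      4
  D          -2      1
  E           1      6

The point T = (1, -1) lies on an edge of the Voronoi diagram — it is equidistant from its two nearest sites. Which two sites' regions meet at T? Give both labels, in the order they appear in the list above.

B and D

Squared distances from T to each site:
|TA|² = (1−(-4))² + (-1−(-6))² = 25 + 25 = 50
|TB|² = (1−4)² + (-1−(-3))² = 9 + 4 = 13
|TC|² = (1−3)² + (-1−4)² = 4 + 25 = 29
|TD|² = (1−(-2))² + (-1−1)² = 9 + 4 = 13
|TE|² = (1−1)² + (-1−6)² = 0 + 49 = 49
T is equidistant from B and D (both at squared distance 13), and every other site is strictly farther — so T lies on the B–D Voronoi edge.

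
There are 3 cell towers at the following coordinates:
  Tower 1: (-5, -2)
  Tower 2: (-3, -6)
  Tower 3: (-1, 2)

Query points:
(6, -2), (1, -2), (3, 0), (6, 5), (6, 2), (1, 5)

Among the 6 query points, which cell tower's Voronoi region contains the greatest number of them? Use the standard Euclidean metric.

(6, -2) — d² to each: Tower 1:121, Tower 2:97, Tower 3:65 → nearest is Tower 3
(1, -2) — d² to each: Tower 1:36, Tower 2:32, Tower 3:20 → nearest is Tower 3
(3, 0) — d² to each: Tower 1:68, Tower 2:72, Tower 3:20 → nearest is Tower 3
(6, 5) — d² to each: Tower 1:170, Tower 2:202, Tower 3:58 → nearest is Tower 3
(6, 2) — d² to each: Tower 1:137, Tower 2:145, Tower 3:49 → nearest is Tower 3
(1, 5) — d² to each: Tower 1:85, Tower 2:137, Tower 3:13 → nearest is Tower 3
Tally — Tower 3:6. Tower 3 captures the most (6).

Tower 3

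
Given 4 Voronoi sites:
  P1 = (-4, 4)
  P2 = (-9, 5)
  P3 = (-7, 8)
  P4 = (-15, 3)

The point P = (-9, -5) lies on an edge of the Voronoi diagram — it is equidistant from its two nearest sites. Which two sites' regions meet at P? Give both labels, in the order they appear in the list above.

Squared distances from P to each site:
|PP1|² = 25 + 81 = 106
|PP2|² = 0 + 100 = 100
|PP3|² = 4 + 169 = 173
|PP4|² = 36 + 64 = 100
P is equidistant from P2 and P4 (both at squared distance 100), and every other site is strictly farther — so P lies on the P2–P4 Voronoi edge.

P2 and P4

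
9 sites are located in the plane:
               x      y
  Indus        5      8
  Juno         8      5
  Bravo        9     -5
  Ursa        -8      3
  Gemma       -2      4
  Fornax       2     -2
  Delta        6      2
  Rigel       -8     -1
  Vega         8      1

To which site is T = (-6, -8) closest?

Rigel

Squared Euclidean distances:
d²(T, Indus) = (-6−5)² + (-8−8)² = 121 + 256 = 377
d²(T, Juno) = (-6−8)² + (-8−5)² = 196 + 169 = 365
d²(T, Bravo) = (-6−9)² + (-8−(-5))² = 225 + 9 = 234
d²(T, Ursa) = (-6−(-8))² + (-8−3)² = 4 + 121 = 125
d²(T, Gemma) = (-6−(-2))² + (-8−4)² = 16 + 144 = 160
d²(T, Fornax) = (-6−2)² + (-8−(-2))² = 64 + 36 = 100
d²(T, Delta) = (-6−6)² + (-8−2)² = 144 + 100 = 244
d²(T, Rigel) = (-6−(-8))² + (-8−(-1))² = 4 + 49 = 53
d²(T, Vega) = (-6−8)² + (-8−1)² = 196 + 81 = 277
Rigel is nearest.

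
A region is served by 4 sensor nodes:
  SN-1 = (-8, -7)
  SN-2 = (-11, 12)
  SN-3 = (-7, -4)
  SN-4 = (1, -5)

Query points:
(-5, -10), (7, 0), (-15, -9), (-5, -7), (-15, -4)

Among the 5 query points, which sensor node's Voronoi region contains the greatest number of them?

(-5, -10) — d² to each: SN-1:18, SN-2:520, SN-3:40, SN-4:61 → nearest is SN-1
(7, 0) — d² to each: SN-1:274, SN-2:468, SN-3:212, SN-4:61 → nearest is SN-4
(-15, -9) — d² to each: SN-1:53, SN-2:457, SN-3:89, SN-4:272 → nearest is SN-1
(-5, -7) — d² to each: SN-1:9, SN-2:397, SN-3:13, SN-4:40 → nearest is SN-1
(-15, -4) — d² to each: SN-1:58, SN-2:272, SN-3:64, SN-4:257 → nearest is SN-1
Tally — SN-1:4, SN-4:1. SN-1 captures the most (4).

SN-1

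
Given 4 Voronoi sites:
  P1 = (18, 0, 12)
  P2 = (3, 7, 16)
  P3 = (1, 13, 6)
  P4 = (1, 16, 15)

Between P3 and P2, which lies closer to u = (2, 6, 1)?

Compare squared distances:
|uP3|² = (2−1)² + (6−13)² + (1−6)² = 1 + 49 + 25 = 75
|uP2|² = (2−3)² + (6−7)² + (1−16)² = 1 + 1 + 225 = 227
75 < 227, so P3 is closer.

P3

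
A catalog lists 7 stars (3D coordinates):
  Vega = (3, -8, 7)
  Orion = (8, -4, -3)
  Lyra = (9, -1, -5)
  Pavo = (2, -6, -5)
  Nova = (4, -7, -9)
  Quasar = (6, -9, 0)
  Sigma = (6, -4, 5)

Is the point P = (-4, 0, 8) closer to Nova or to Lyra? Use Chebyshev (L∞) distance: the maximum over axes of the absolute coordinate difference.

Lyra

d(P, Nova) = max(8, 7, 17) = 17
d(P, Lyra) = max(13, 1, 13) = 13
17 > 13, so Lyra is closer.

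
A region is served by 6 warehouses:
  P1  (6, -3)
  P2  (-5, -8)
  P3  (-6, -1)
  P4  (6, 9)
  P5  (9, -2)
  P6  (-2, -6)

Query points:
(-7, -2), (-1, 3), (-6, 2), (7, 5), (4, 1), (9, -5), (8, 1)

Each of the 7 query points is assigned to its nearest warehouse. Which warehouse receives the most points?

(-7, -2) — d² to each: P1:170, P2:40, P3:2, P4:290, P5:256, P6:41 → nearest is P3
(-1, 3) — d² to each: P1:85, P2:137, P3:41, P4:85, P5:125, P6:82 → nearest is P3
(-6, 2) — d² to each: P1:169, P2:101, P3:9, P4:193, P5:241, P6:80 → nearest is P3
(7, 5) — d² to each: P1:65, P2:313, P3:205, P4:17, P5:53, P6:202 → nearest is P4
(4, 1) — d² to each: P1:20, P2:162, P3:104, P4:68, P5:34, P6:85 → nearest is P1
(9, -5) — d² to each: P1:13, P2:205, P3:241, P4:205, P5:9, P6:122 → nearest is P5
(8, 1) — d² to each: P1:20, P2:250, P3:200, P4:68, P5:10, P6:149 → nearest is P5
Tally — P1:1, P3:3, P4:1, P5:2. P3 captures the most (3).

P3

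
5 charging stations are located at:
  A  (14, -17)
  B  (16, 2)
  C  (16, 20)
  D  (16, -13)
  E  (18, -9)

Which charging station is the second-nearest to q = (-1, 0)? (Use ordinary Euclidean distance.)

Since √ is increasing, it suffices to compare squared distances:
|qA|² = (-1−14)² + (0−(-17))² = 225 + 289 = 514
|qB|² = (-1−16)² + (0−2)² = 289 + 4 = 293
|qC|² = (-1−16)² + (0−20)² = 289 + 400 = 689
|qD|² = (-1−16)² + (0−(-13))² = 289 + 169 = 458
|qE|² = (-1−18)² + (0−(-9))² = 361 + 81 = 442
Sorted ascending: B, E, D, … — the second-nearest is E.

E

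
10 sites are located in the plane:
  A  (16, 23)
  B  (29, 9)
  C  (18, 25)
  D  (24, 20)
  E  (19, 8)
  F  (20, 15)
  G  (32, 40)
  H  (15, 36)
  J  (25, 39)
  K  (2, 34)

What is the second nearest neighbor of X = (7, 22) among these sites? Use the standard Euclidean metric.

Squared Euclidean distances:
|XA|² = 81 + 1 = 82
|XB|² = 484 + 169 = 653
|XC|² = 121 + 9 = 130
|XD|² = 289 + 4 = 293
|XE|² = 144 + 196 = 340
|XF|² = 169 + 49 = 218
|XG|² = 625 + 324 = 949
|XH|² = 64 + 196 = 260
|XJ|² = 324 + 289 = 613
|XK|² = 25 + 144 = 169
Sorted ascending: A, C, K, … — the second-nearest is C.

C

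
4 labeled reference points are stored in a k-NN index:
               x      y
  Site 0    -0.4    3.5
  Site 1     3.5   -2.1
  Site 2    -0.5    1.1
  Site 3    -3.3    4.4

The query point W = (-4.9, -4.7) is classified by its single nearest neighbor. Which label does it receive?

Site 2

Squared Euclidean distances:
d²(W, Site 0) = (-4.9−(-0.4))² + (-4.7−3.5)² = 20.25 + 67.24 = 87.49
d²(W, Site 1) = (-4.9−3.5)² + (-4.7−(-2.1))² = 70.56 + 6.76 = 77.32
d²(W, Site 2) = (-4.9−(-0.5))² + (-4.7−1.1)² = 19.36 + 33.64 = 53
d²(W, Site 3) = (-4.9−(-3.3))² + (-4.7−4.4)² = 2.56 + 82.81 = 85.37
Minimum is at Site 2.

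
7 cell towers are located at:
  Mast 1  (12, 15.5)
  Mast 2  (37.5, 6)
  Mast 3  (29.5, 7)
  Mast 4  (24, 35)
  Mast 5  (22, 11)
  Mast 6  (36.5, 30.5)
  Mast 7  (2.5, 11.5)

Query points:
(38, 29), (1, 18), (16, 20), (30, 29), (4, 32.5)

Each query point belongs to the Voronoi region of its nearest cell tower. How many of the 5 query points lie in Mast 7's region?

1

(38, 29) — d² to each: Mast 1:858.25, Mast 2:529.25, Mast 3:556.25, Mast 4:232, Mast 5:580, Mast 6:4.5, Mast 7:1566.5 → nearest is Mast 6
(1, 18) — d² to each: Mast 1:127.25, Mast 2:1476.25, Mast 3:933.25, Mast 4:818, Mast 5:490, Mast 6:1416.5, Mast 7:44.5 → nearest is Mast 7
(16, 20) — d² to each: Mast 1:36.25, Mast 2:658.25, Mast 3:351.25, Mast 4:289, Mast 5:117, Mast 6:530.5, Mast 7:254.5 → nearest is Mast 1
(30, 29) — d² to each: Mast 1:506.25, Mast 2:585.25, Mast 3:484.25, Mast 4:72, Mast 5:388, Mast 6:44.5, Mast 7:1062.5 → nearest is Mast 6
(4, 32.5) — d² to each: Mast 1:353, Mast 2:1824.5, Mast 3:1300.5, Mast 4:406.25, Mast 5:786.25, Mast 6:1060.25, Mast 7:443.25 → nearest is Mast 1
1 of the 5 points has Mast 7 as nearest.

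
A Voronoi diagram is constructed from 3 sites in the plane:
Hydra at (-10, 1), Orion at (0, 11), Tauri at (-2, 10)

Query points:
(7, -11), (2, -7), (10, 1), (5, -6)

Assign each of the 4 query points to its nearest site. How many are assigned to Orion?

1

(7, -11) — d² to each: Hydra:433, Orion:533, Tauri:522 → nearest is Hydra
(2, -7) — d² to each: Hydra:208, Orion:328, Tauri:305 → nearest is Hydra
(10, 1) — d² to each: Hydra:400, Orion:200, Tauri:225 → nearest is Orion
(5, -6) — d² to each: Hydra:274, Orion:314, Tauri:305 → nearest is Hydra
1 of the 4 points has Orion as nearest.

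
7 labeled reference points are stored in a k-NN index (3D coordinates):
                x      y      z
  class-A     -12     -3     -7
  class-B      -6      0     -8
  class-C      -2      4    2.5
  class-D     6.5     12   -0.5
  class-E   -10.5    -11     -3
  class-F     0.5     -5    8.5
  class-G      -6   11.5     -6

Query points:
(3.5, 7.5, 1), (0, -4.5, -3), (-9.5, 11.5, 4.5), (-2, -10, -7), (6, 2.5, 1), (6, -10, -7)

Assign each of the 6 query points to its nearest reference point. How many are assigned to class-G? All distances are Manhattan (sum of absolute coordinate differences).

(3.5, 7.5, 1) — d to each: class-A:34, class-B:26, class-C:10.5, class-D:9, class-E:36.5, class-F:23, class-G:20.5 → nearest is class-D
(0, -4.5, -3) — d to each: class-A:17.5, class-B:15.5, class-C:16, class-D:25.5, class-E:17, class-F:12.5, class-G:25 → nearest is class-F
(-9.5, 11.5, 4.5) — d to each: class-A:28.5, class-B:27.5, class-C:17, class-D:21.5, class-E:31, class-F:30.5, class-G:14 → nearest is class-G
(-2, -10, -7) — d to each: class-A:17, class-B:15, class-C:23.5, class-D:37, class-E:13.5, class-F:23, class-G:26.5 → nearest is class-E
(6, 2.5, 1) — d to each: class-A:31.5, class-B:23.5, class-C:11, class-D:11.5, class-E:34, class-F:20.5, class-G:28 → nearest is class-C
(6, -10, -7) — d to each: class-A:25, class-B:23, class-C:31.5, class-D:29, class-E:21.5, class-F:26, class-G:34.5 → nearest is class-E
1 of the 6 points has class-G as nearest.

1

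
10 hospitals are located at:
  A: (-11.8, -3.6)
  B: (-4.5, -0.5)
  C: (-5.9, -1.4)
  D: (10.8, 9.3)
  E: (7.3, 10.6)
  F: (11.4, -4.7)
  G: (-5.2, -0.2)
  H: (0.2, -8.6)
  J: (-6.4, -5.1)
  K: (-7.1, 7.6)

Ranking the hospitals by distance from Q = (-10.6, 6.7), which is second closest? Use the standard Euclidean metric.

Since √ is increasing, it suffices to compare squared distances:
|QA|² = (-10.6−(-11.8))² + (6.7−(-3.6))² = 1.44 + 106.09 = 107.53
|QB|² = (-10.6−(-4.5))² + (6.7−(-0.5))² = 37.21 + 51.84 = 89.05
|QC|² = (-10.6−(-5.9))² + (6.7−(-1.4))² = 22.09 + 65.61 = 87.7
|QD|² = (-10.6−10.8)² + (6.7−9.3)² = 457.96 + 6.76 = 464.72
|QE|² = (-10.6−7.3)² + (6.7−10.6)² = 320.41 + 15.21 = 335.62
|QF|² = (-10.6−11.4)² + (6.7−(-4.7))² = 484 + 129.96 = 613.96
|QG|² = (-10.6−(-5.2))² + (6.7−(-0.2))² = 29.16 + 47.61 = 76.77
|QH|² = (-10.6−0.2)² + (6.7−(-8.6))² = 116.64 + 234.09 = 350.73
|QJ|² = (-10.6−(-6.4))² + (6.7−(-5.1))² = 17.64 + 139.24 = 156.88
|QK|² = (-10.6−(-7.1))² + (6.7−7.6)² = 12.25 + 0.81 = 13.06
Sorted ascending: K, G, C, … — the second-nearest is G.

G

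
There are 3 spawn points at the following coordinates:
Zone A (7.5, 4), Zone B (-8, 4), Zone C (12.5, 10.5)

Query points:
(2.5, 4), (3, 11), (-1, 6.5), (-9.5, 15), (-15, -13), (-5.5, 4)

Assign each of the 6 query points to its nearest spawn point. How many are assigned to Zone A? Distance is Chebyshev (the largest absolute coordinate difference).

(2.5, 4) — d to each: Zone A:5, Zone B:10.5, Zone C:10 → nearest is Zone A
(3, 11) — d to each: Zone A:7, Zone B:11, Zone C:9.5 → nearest is Zone A
(-1, 6.5) — d to each: Zone A:8.5, Zone B:7, Zone C:13.5 → nearest is Zone B
(-9.5, 15) — d to each: Zone A:17, Zone B:11, Zone C:22 → nearest is Zone B
(-15, -13) — d to each: Zone A:22.5, Zone B:17, Zone C:27.5 → nearest is Zone B
(-5.5, 4) — d to each: Zone A:13, Zone B:2.5, Zone C:18 → nearest is Zone B
2 of the 6 points have Zone A as nearest.

2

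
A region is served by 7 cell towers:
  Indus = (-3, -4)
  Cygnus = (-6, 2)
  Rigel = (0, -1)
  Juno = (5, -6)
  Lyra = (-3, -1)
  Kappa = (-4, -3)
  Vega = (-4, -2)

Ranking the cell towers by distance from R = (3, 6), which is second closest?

Lyra

Squared Euclidean distances:
d²(R, Indus) = (3−(-3))² + (6−(-4))² = 36 + 100 = 136
d²(R, Cygnus) = (3−(-6))² + (6−2)² = 81 + 16 = 97
d²(R, Rigel) = (3−0)² + (6−(-1))² = 9 + 49 = 58
d²(R, Juno) = (3−5)² + (6−(-6))² = 4 + 144 = 148
d²(R, Lyra) = (3−(-3))² + (6−(-1))² = 36 + 49 = 85
d²(R, Kappa) = (3−(-4))² + (6−(-3))² = 49 + 81 = 130
d²(R, Vega) = (3−(-4))² + (6−(-2))² = 49 + 64 = 113
Sorted ascending: Rigel, Lyra, Cygnus, … — the second-nearest is Lyra.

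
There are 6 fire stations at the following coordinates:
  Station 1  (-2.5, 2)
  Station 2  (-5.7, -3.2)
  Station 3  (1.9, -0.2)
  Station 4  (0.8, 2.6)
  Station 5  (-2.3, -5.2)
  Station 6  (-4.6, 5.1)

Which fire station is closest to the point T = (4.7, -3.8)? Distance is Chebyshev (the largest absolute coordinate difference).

d(T, Station 1) = max(7.2, 5.8) = 7.2
d(T, Station 2) = max(10.4, 0.6) = 10.4
d(T, Station 3) = max(2.8, 3.6) = 3.6
d(T, Station 4) = max(3.9, 6.4) = 6.4
d(T, Station 5) = max(7, 1.4) = 7
d(T, Station 6) = max(9.3, 8.9) = 9.3
Minimum is at Station 3.

Station 3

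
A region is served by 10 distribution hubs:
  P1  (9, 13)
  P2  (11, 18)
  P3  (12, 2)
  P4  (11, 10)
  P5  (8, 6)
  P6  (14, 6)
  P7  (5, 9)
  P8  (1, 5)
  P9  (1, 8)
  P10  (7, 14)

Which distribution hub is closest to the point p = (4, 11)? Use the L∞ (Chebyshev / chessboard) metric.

P7

d(p,P1) = max(5, 2) = 5
d(p,P2) = max(7, 7) = 7
d(p,P3) = max(8, 9) = 9
d(p,P4) = max(7, 1) = 7
d(p,P5) = max(4, 5) = 5
d(p,P6) = max(10, 5) = 10
d(p,P7) = max(1, 2) = 2
d(p,P8) = max(3, 6) = 6
d(p,P9) = max(3, 3) = 3
d(p, P10) = max(3, 3) = 3
P7 is nearest.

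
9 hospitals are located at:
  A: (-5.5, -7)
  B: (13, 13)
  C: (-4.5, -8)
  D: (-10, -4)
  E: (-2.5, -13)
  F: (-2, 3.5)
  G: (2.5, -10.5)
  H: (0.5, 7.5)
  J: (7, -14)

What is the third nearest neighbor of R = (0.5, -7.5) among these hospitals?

Squared Euclidean distances:
|RA|² = (0.5−(-5.5))² + (-7.5−(-7))² = 36 + 0.25 = 36.25
|RB|² = (0.5−13)² + (-7.5−13)² = 156.25 + 420.25 = 576.5
|RC|² = (0.5−(-4.5))² + (-7.5−(-8))² = 25 + 0.25 = 25.25
|RD|² = (0.5−(-10))² + (-7.5−(-4))² = 110.25 + 12.25 = 122.5
|RE|² = (0.5−(-2.5))² + (-7.5−(-13))² = 9 + 30.25 = 39.25
|RF|² = (0.5−(-2))² + (-7.5−3.5)² = 6.25 + 121 = 127.25
|RG|² = (0.5−2.5)² + (-7.5−(-10.5))² = 4 + 9 = 13
|RH|² = (0.5−0.5)² + (-7.5−7.5)² = 0 + 225 = 225
|RJ|² = (0.5−7)² + (-7.5−(-14))² = 42.25 + 42.25 = 84.5
Sorted ascending: G, C, A, E, … — the third-nearest is A.

A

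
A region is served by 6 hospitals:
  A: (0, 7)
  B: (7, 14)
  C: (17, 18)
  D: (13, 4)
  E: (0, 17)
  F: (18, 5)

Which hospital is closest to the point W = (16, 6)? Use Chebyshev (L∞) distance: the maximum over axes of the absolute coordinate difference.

d(W,A) = max(16, 1) = 16
d(W,B) = max(9, 8) = 9
d(W,C) = max(1, 12) = 12
d(W,D) = max(3, 2) = 3
d(W,E) = max(16, 11) = 16
d(W,F) = max(2, 1) = 2
F is nearest.

F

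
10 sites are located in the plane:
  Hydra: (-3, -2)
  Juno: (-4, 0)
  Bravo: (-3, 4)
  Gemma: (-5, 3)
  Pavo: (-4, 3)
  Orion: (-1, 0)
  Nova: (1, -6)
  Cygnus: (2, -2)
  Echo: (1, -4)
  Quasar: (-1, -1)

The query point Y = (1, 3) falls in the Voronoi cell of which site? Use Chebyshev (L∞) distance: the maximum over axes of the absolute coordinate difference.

d(Y, Hydra) = max(4, 5) = 5
d(Y, Juno) = max(5, 3) = 5
d(Y, Bravo) = max(4, 1) = 4
d(Y, Gemma) = max(6, 0) = 6
d(Y, Pavo) = max(5, 0) = 5
d(Y, Orion) = max(2, 3) = 3
d(Y, Nova) = max(0, 9) = 9
d(Y, Cygnus) = max(1, 5) = 5
d(Y, Echo) = max(0, 7) = 7
d(Y, Quasar) = max(2, 4) = 4
Minimum is at Orion.

Orion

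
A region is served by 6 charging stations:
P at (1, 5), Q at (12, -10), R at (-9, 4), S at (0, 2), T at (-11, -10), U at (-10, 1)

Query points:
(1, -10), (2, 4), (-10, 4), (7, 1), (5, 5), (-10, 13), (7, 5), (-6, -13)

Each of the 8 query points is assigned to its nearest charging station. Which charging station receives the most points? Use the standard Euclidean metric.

(1, -10) — d² to each: P:225, Q:121, R:296, S:145, T:144, U:242 → nearest is Q
(2, 4) — d² to each: P:2, Q:296, R:121, S:8, T:365, U:153 → nearest is P
(-10, 4) — d² to each: P:122, Q:680, R:1, S:104, T:197, U:9 → nearest is R
(7, 1) — d² to each: P:52, Q:146, R:265, S:50, T:445, U:289 → nearest is S
(5, 5) — d² to each: P:16, Q:274, R:197, S:34, T:481, U:241 → nearest is P
(-10, 13) — d² to each: P:185, Q:1013, R:82, S:221, T:530, U:144 → nearest is R
(7, 5) — d² to each: P:36, Q:250, R:257, S:58, T:549, U:305 → nearest is P
(-6, -13) — d² to each: P:373, Q:333, R:298, S:261, T:34, U:212 → nearest is T
Tally — P:3, Q:1, R:2, S:1, T:1. P captures the most (3).

P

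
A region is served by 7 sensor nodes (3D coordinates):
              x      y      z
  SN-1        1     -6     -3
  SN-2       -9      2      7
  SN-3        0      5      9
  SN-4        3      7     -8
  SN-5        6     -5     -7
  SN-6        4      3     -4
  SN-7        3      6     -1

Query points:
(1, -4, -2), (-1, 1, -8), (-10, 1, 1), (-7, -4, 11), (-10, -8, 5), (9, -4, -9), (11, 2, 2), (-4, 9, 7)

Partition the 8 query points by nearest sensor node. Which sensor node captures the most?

(1, -4, -2) — d² to each: SN-1:5, SN-2:217, SN-3:203, SN-4:161, SN-5:51, SN-6:62, SN-7:105 → nearest is SN-1
(-1, 1, -8) — d² to each: SN-1:78, SN-2:290, SN-3:306, SN-4:52, SN-5:86, SN-6:45, SN-7:90 → nearest is SN-6
(-10, 1, 1) — d² to each: SN-1:186, SN-2:38, SN-3:180, SN-4:286, SN-5:356, SN-6:225, SN-7:198 → nearest is SN-2
(-7, -4, 11) — d² to each: SN-1:264, SN-2:56, SN-3:134, SN-4:582, SN-5:494, SN-6:395, SN-7:344 → nearest is SN-2
(-10, -8, 5) — d² to each: SN-1:189, SN-2:105, SN-3:285, SN-4:563, SN-5:409, SN-6:398, SN-7:401 → nearest is SN-2
(9, -4, -9) — d² to each: SN-1:104, SN-2:616, SN-3:486, SN-4:158, SN-5:14, SN-6:99, SN-7:200 → nearest is SN-5
(11, 2, 2) — d² to each: SN-1:189, SN-2:425, SN-3:179, SN-4:189, SN-5:155, SN-6:86, SN-7:89 → nearest is SN-6
(-4, 9, 7) — d² to each: SN-1:350, SN-2:74, SN-3:36, SN-4:278, SN-5:492, SN-6:221, SN-7:122 → nearest is SN-3
Tally — SN-1:1, SN-2:3, SN-3:1, SN-5:1, SN-6:2. SN-2 captures the most (3).

SN-2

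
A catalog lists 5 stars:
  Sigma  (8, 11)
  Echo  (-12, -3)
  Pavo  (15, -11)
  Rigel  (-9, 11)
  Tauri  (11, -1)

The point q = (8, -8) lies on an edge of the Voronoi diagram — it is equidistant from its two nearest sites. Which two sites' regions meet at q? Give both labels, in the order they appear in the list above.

Pavo and Tauri

Squared distances from q to each site:
d²(q, Sigma) = (8−8)² + (-8−11)² = 0 + 361 = 361
d²(q, Echo) = (8−(-12))² + (-8−(-3))² = 400 + 25 = 425
d²(q, Pavo) = (8−15)² + (-8−(-11))² = 49 + 9 = 58
d²(q, Rigel) = (8−(-9))² + (-8−11)² = 289 + 361 = 650
d²(q, Tauri) = (8−11)² + (-8−(-1))² = 9 + 49 = 58
q is equidistant from Pavo and Tauri (both at squared distance 58), and every other site is strictly farther — so q lies on the Pavo–Tauri Voronoi edge.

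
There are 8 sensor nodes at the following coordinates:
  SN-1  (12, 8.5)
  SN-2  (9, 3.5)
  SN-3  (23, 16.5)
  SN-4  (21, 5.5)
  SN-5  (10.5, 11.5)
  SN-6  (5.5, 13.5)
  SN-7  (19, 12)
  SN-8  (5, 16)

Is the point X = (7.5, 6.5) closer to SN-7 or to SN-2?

Compare squared distances:
d²(X, SN-7) = (7.5−19)² + (6.5−12)² = 132.25 + 30.25 = 162.5
d²(X, SN-2) = (7.5−9)² + (6.5−3.5)² = 2.25 + 9 = 11.25
162.5 > 11.25, so SN-2 is closer.

SN-2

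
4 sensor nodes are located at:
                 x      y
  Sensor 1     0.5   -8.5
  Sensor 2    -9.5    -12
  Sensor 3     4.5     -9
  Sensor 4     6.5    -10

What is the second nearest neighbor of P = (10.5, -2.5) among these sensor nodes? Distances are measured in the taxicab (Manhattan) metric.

Sensor 3

d(P, Sensor 1) = |10.5−0.5| + |-2.5−(-8.5)| = 10 + 6 = 16
d(P, Sensor 2) = |10.5−(-9.5)| + |-2.5−(-12)| = 20 + 9.5 = 29.5
d(P, Sensor 3) = |10.5−4.5| + |-2.5−(-9)| = 6 + 6.5 = 12.5
d(P, Sensor 4) = |10.5−6.5| + |-2.5−(-10)| = 4 + 7.5 = 11.5
Sorted ascending: Sensor 4, Sensor 3, Sensor 1, … — the second-nearest is Sensor 3.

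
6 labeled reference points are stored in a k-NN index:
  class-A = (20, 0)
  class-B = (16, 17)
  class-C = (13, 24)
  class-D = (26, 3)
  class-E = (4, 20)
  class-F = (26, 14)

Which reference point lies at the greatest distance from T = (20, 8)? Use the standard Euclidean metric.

class-E

Squared Euclidean distances:
d²(T, class-A) = (20−20)² + (8−0)² = 0 + 64 = 64
d²(T, class-B) = (20−16)² + (8−17)² = 16 + 81 = 97
d²(T, class-C) = (20−13)² + (8−24)² = 49 + 256 = 305
d²(T, class-D) = (20−26)² + (8−3)² = 36 + 25 = 61
d²(T, class-E) = (20−4)² + (8−20)² = 256 + 144 = 400
d²(T, class-F) = (20−26)² + (8−14)² = 36 + 36 = 72
The largest is to class-E.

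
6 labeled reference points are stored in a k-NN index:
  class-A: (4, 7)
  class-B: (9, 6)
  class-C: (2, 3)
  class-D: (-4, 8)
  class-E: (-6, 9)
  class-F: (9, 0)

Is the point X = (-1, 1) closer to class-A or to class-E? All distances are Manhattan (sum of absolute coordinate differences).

class-A

d(X, class-A) = |-1−4| + |1−7| = 5 + 6 = 11
d(X, class-E) = |-1−(-6)| + |1−9| = 5 + 8 = 13
11 < 13, so class-A is closer.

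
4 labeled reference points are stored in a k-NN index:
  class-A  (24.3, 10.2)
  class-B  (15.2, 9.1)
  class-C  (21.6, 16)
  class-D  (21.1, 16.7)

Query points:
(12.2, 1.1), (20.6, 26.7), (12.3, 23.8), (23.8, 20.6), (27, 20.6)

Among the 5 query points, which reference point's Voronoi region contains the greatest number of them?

(12.2, 1.1) — d² to each: class-A:229.22, class-B:73, class-C:310.37, class-D:322.57 → nearest is class-B
(20.6, 26.7) — d² to each: class-A:285.94, class-B:338.92, class-C:115.49, class-D:100.25 → nearest is class-D
(12.3, 23.8) — d² to each: class-A:328.96, class-B:224.5, class-C:147.33, class-D:127.85 → nearest is class-D
(23.8, 20.6) — d² to each: class-A:108.41, class-B:206.21, class-C:26, class-D:22.5 → nearest is class-D
(27, 20.6) — d² to each: class-A:115.45, class-B:271.49, class-C:50.32, class-D:50.02 → nearest is class-D
Tally — class-B:1, class-D:4. class-D captures the most (4).

class-D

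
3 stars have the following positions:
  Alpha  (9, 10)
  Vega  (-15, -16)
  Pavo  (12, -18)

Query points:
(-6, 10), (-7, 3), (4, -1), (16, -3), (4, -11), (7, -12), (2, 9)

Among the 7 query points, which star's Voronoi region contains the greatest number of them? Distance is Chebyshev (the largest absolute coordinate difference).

Alpha

(-6, 10) — d to each: Alpha:15, Vega:26, Pavo:28 → nearest is Alpha
(-7, 3) — d to each: Alpha:16, Vega:19, Pavo:21 → nearest is Alpha
(4, -1) — d to each: Alpha:11, Vega:19, Pavo:17 → nearest is Alpha
(16, -3) — d to each: Alpha:13, Vega:31, Pavo:15 → nearest is Alpha
(4, -11) — d to each: Alpha:21, Vega:19, Pavo:8 → nearest is Pavo
(7, -12) — d to each: Alpha:22, Vega:22, Pavo:6 → nearest is Pavo
(2, 9) — d to each: Alpha:7, Vega:25, Pavo:27 → nearest is Alpha
Tally — Alpha:5, Pavo:2. Alpha captures the most (5).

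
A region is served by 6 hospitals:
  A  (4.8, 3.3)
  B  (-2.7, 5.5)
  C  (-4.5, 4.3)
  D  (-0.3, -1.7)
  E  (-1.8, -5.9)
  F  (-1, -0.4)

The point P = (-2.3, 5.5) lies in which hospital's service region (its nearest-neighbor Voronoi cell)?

Compare squared distances (the ordering matches that of the actual distances):
|PA|² = (-2.3−4.8)² + (5.5−3.3)² = 50.41 + 4.84 = 55.25
|PB|² = (-2.3−(-2.7))² + (5.5−5.5)² = 0.16 + 0 = 0.16
|PC|² = (-2.3−(-4.5))² + (5.5−4.3)² = 4.84 + 1.44 = 6.28
|PD|² = (-2.3−(-0.3))² + (5.5−(-1.7))² = 4 + 51.84 = 55.84
|PE|² = (-2.3−(-1.8))² + (5.5−(-5.9))² = 0.25 + 129.96 = 130.21
|PF|² = (-2.3−(-1))² + (5.5−(-0.4))² = 1.69 + 34.81 = 36.5
The smallest is to B, so P lies in the Voronoi region of B.

B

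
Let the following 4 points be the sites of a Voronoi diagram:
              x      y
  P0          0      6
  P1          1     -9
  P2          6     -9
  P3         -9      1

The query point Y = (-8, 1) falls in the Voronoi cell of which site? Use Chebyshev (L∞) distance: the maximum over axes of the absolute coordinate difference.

d(Y,P0) = max(8, 5) = 8
d(Y,P1) = max(9, 10) = 10
d(Y,P2) = max(14, 10) = 14
d(Y,P3) = max(1, 0) = 1
The smallest is to P3, so Y lies in the Voronoi region of P3.

P3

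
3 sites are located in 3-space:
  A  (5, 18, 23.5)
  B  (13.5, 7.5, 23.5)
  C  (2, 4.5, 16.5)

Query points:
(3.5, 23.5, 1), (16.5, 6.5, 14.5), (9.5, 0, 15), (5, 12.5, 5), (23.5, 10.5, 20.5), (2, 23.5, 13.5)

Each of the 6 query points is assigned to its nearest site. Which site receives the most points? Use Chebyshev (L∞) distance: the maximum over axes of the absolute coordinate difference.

C

(3.5, 23.5, 1) — d to each: A:22.5, B:22.5, C:19 → nearest is C
(16.5, 6.5, 14.5) — d to each: A:11.5, B:9, C:14.5 → nearest is B
(9.5, 0, 15) — d to each: A:18, B:8.5, C:7.5 → nearest is C
(5, 12.5, 5) — d to each: A:18.5, B:18.5, C:11.5 → nearest is C
(23.5, 10.5, 20.5) — d to each: A:18.5, B:10, C:21.5 → nearest is B
(2, 23.5, 13.5) — d to each: A:10, B:16, C:19 → nearest is A
Tally — A:1, B:2, C:3. C captures the most (3).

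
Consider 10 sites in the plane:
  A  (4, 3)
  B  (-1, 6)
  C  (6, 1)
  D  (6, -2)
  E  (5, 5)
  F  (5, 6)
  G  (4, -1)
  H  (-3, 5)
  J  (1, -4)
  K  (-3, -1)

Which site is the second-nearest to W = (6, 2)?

A

Squared Euclidean distances:
|WA|² = (6−4)² + (2−3)² = 4 + 1 = 5
|WB|² = (6−(-1))² + (2−6)² = 49 + 16 = 65
|WC|² = (6−6)² + (2−1)² = 0 + 1 = 1
|WD|² = (6−6)² + (2−(-2))² = 0 + 16 = 16
|WE|² = (6−5)² + (2−5)² = 1 + 9 = 10
|WF|² = (6−5)² + (2−6)² = 1 + 16 = 17
|WG|² = (6−4)² + (2−(-1))² = 4 + 9 = 13
|WH|² = (6−(-3))² + (2−5)² = 81 + 9 = 90
|WJ|² = (6−1)² + (2−(-4))² = 25 + 36 = 61
|WK|² = (6−(-3))² + (2−(-1))² = 81 + 9 = 90
Sorted ascending: C, A, E, … — the second-nearest is A.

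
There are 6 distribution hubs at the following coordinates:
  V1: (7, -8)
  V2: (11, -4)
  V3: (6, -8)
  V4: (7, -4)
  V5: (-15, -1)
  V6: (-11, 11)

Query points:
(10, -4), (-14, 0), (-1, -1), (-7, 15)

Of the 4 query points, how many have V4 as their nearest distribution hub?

(10, -4) — d² to each: V1:25, V2:1, V3:32, V4:9, V5:634, V6:666 → nearest is V2
(-14, 0) — d² to each: V1:505, V2:641, V3:464, V4:457, V5:2, V6:130 → nearest is V5
(-1, -1) — d² to each: V1:113, V2:153, V3:98, V4:73, V5:196, V6:244 → nearest is V4
(-7, 15) — d² to each: V1:725, V2:685, V3:698, V4:557, V5:320, V6:32 → nearest is V6
1 of the 4 points has V4 as nearest.

1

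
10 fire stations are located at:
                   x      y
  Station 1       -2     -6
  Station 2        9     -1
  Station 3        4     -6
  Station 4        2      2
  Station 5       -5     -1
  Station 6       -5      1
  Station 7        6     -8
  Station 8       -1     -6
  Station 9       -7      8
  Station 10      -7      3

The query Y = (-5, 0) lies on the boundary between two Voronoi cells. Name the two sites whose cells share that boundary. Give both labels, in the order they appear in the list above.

Squared distances from Y to each site:
d²(Y, Station 1) = 9 + 36 = 45
d²(Y, Station 2) = 196 + 1 = 197
d²(Y, Station 3) = 81 + 36 = 117
d²(Y, Station 4) = 49 + 4 = 53
d²(Y, Station 5) = 0 + 1 = 1
d²(Y, Station 6) = 0 + 1 = 1
d²(Y, Station 7) = 121 + 64 = 185
d²(Y, Station 8) = 16 + 36 = 52
d²(Y, Station 9) = 4 + 64 = 68
d²(Y, Station 10) = 4 + 9 = 13
Y is equidistant from Station 5 and Station 6 (both at squared distance 1), and every other site is strictly farther — so Y lies on the Station 5–Station 6 Voronoi edge.

Station 5 and Station 6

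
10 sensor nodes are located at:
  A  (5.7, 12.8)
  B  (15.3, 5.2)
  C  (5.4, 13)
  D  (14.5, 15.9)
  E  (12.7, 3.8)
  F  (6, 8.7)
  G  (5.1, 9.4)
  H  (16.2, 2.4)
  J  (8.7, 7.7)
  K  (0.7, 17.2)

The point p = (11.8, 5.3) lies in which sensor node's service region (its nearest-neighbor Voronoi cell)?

E

Squared Euclidean distances:
|pA|² = (11.8−5.7)² + (5.3−12.8)² = 37.21 + 56.25 = 93.46
|pB|² = (11.8−15.3)² + (5.3−5.2)² = 12.25 + 0.01 = 12.26
|pC|² = (11.8−5.4)² + (5.3−13)² = 40.96 + 59.29 = 100.25
|pD|² = (11.8−14.5)² + (5.3−15.9)² = 7.29 + 112.36 = 119.65
|pE|² = (11.8−12.7)² + (5.3−3.8)² = 0.81 + 2.25 = 3.06
|pF|² = (11.8−6)² + (5.3−8.7)² = 33.64 + 11.56 = 45.2
|pG|² = (11.8−5.1)² + (5.3−9.4)² = 44.89 + 16.81 = 61.7
|pH|² = (11.8−16.2)² + (5.3−2.4)² = 19.36 + 8.41 = 27.77
|pJ|² = (11.8−8.7)² + (5.3−7.7)² = 9.61 + 5.76 = 15.37
|pK|² = (11.8−0.7)² + (5.3−17.2)² = 123.21 + 141.61 = 264.82
E is nearest.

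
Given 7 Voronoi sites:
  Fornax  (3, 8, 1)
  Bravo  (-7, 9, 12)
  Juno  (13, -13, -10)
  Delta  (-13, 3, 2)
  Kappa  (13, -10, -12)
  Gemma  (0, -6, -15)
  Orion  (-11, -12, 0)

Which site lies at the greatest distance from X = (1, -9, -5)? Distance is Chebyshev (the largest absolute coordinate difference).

d(X, Fornax) = max(2, 17, 6) = 17
d(X, Bravo) = max(8, 18, 17) = 18
d(X, Juno) = max(12, 4, 5) = 12
d(X, Delta) = max(14, 12, 7) = 14
d(X, Kappa) = max(12, 1, 7) = 12
d(X, Gemma) = max(1, 3, 10) = 10
d(X, Orion) = max(12, 3, 5) = 12
The largest is to Bravo.

Bravo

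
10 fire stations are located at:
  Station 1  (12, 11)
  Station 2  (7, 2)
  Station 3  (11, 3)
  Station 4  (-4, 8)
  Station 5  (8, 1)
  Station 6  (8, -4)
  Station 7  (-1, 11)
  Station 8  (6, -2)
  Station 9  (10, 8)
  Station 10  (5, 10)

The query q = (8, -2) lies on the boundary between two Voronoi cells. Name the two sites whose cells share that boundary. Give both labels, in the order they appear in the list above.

Station 6 and Station 8

Squared distances from q to each site:
d²(q, Station 1) = (8−12)² + (-2−11)² = 16 + 169 = 185
d²(q, Station 2) = (8−7)² + (-2−2)² = 1 + 16 = 17
d²(q, Station 3) = (8−11)² + (-2−3)² = 9 + 25 = 34
d²(q, Station 4) = (8−(-4))² + (-2−8)² = 144 + 100 = 244
d²(q, Station 5) = (8−8)² + (-2−1)² = 0 + 9 = 9
d²(q, Station 6) = (8−8)² + (-2−(-4))² = 0 + 4 = 4
d²(q, Station 7) = (8−(-1))² + (-2−11)² = 81 + 169 = 250
d²(q, Station 8) = (8−6)² + (-2−(-2))² = 4 + 0 = 4
d²(q, Station 9) = (8−10)² + (-2−8)² = 4 + 100 = 104
d²(q, Station 10) = (8−5)² + (-2−10)² = 9 + 144 = 153
q is equidistant from Station 6 and Station 8 (both at squared distance 4), and every other site is strictly farther — so q lies on the Station 6–Station 8 Voronoi edge.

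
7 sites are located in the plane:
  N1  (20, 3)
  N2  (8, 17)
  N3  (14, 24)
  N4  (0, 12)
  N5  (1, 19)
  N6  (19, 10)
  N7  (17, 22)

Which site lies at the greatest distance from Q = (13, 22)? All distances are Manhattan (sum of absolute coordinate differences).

d(Q,N1) = |13−20| + |22−3| = 7 + 19 = 26
d(Q,N2) = |13−8| + |22−17| = 5 + 5 = 10
d(Q,N3) = |13−14| + |22−24| = 1 + 2 = 3
d(Q,N4) = |13−0| + |22−12| = 13 + 10 = 23
d(Q,N5) = |13−1| + |22−19| = 12 + 3 = 15
d(Q,N6) = |13−19| + |22−10| = 6 + 12 = 18
d(Q,N7) = |13−17| + |22−22| = 4 + 0 = 4
The largest is to N1.

N1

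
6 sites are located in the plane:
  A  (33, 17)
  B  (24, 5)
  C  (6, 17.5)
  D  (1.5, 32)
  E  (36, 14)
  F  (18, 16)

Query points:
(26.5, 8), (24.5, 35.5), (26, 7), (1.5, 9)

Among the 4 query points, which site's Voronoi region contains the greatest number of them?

B

(26.5, 8) — d² to each: A:123.25, B:15.25, C:510.5, D:1201, E:126.25, F:136.25 → nearest is B
(24.5, 35.5) — d² to each: A:414.5, B:930.5, C:666.25, D:541.25, E:594.5, F:422.5 → nearest is A
(26, 7) — d² to each: A:149, B:8, C:510.25, D:1225.25, E:149, F:145 → nearest is B
(1.5, 9) — d² to each: A:1056.25, B:522.25, C:92.5, D:529, E:1215.25, F:321.25 → nearest is C
Tally — A:1, B:2, C:1. B captures the most (2).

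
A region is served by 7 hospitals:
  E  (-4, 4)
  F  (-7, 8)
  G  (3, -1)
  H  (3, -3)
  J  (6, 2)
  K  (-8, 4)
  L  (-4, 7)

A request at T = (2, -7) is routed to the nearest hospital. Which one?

Compare squared distances (the ordering matches that of the actual distances):
|TE|² = (2−(-4))² + (-7−4)² = 36 + 121 = 157
|TF|² = (2−(-7))² + (-7−8)² = 81 + 225 = 306
|TG|² = (2−3)² + (-7−(-1))² = 1 + 36 = 37
|TH|² = (2−3)² + (-7−(-3))² = 1 + 16 = 17
|TJ|² = (2−6)² + (-7−2)² = 16 + 81 = 97
|TK|² = (2−(-8))² + (-7−4)² = 100 + 121 = 221
|TL|² = (2−(-4))² + (-7−7)² = 36 + 196 = 232
The smallest is to H, so T lies in the Voronoi region of H.

H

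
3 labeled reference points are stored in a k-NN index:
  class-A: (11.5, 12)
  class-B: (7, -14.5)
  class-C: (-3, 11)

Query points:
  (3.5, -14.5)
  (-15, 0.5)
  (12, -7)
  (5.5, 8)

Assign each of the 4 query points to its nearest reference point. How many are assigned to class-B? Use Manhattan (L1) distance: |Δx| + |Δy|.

2

(3.5, -14.5) — d to each: class-A:34.5, class-B:3.5, class-C:32 → nearest is class-B
(-15, 0.5) — d to each: class-A:38, class-B:37, class-C:22.5 → nearest is class-C
(12, -7) — d to each: class-A:19.5, class-B:12.5, class-C:33 → nearest is class-B
(5.5, 8) — d to each: class-A:10, class-B:24, class-C:11.5 → nearest is class-A
2 of the 4 points have class-B as nearest.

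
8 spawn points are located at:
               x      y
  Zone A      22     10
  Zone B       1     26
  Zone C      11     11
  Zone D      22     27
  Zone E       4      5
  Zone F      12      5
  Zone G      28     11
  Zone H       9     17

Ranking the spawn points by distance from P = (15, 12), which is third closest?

Zone F

Compare squared distances (the ordering matches that of the actual distances):
d²(P, Zone A) = (15−22)² + (12−10)² = 49 + 4 = 53
d²(P, Zone B) = (15−1)² + (12−26)² = 196 + 196 = 392
d²(P, Zone C) = (15−11)² + (12−11)² = 16 + 1 = 17
d²(P, Zone D) = (15−22)² + (12−27)² = 49 + 225 = 274
d²(P, Zone E) = (15−4)² + (12−5)² = 121 + 49 = 170
d²(P, Zone F) = (15−12)² + (12−5)² = 9 + 49 = 58
d²(P, Zone G) = (15−28)² + (12−11)² = 169 + 1 = 170
d²(P, Zone H) = (15−9)² + (12−17)² = 36 + 25 = 61
Sorted ascending: Zone C, Zone A, Zone F, Zone H, … — the third-nearest is Zone F.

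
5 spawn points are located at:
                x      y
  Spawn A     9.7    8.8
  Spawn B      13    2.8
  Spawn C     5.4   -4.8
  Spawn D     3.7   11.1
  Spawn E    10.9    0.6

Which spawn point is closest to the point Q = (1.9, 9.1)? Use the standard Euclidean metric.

Spawn D

Compare squared distances (the ordering matches that of the actual distances):
d²(Q, Spawn A) = (1.9−9.7)² + (9.1−8.8)² = 60.84 + 0.09 = 60.93
d²(Q, Spawn B) = (1.9−13)² + (9.1−2.8)² = 123.21 + 39.69 = 162.9
d²(Q, Spawn C) = (1.9−5.4)² + (9.1−(-4.8))² = 12.25 + 193.21 = 205.46
d²(Q, Spawn D) = (1.9−3.7)² + (9.1−11.1)² = 3.24 + 4 = 7.24
d²(Q, Spawn E) = (1.9−10.9)² + (9.1−0.6)² = 81 + 72.25 = 153.25
Minimum is at Spawn D.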